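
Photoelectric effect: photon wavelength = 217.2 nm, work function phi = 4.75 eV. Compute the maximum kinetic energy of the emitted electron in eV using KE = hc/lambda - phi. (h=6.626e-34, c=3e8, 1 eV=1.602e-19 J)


E_photon = hc / lambda
= (6.626e-34)(3e8) / (217.2e-9)
= 9.1519e-19 J
= 5.7128 eV
KE = E_photon - phi
= 5.7128 - 4.75
= 0.9628 eV

0.9628


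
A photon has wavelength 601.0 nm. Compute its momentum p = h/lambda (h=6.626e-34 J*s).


p = h / lambda
= 6.626e-34 / (601.0e-9)
= 6.626e-34 / 6.0100e-07
= 1.1025e-27 kg*m/s

1.1025e-27


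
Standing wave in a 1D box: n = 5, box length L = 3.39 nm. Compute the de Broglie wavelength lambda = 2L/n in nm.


lambda = 2L / n
= 2 * 3.39 / 5
= 6.78 / 5
= 1.356 nm

1.356


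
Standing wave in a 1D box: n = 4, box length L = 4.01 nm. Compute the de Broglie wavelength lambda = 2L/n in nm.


lambda = 2L / n
= 2 * 4.01 / 4
= 8.02 / 4
= 2.005 nm

2.005


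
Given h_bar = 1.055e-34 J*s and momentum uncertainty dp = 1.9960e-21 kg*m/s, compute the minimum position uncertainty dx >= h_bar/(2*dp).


dx = h_bar / (2 * dp)
= 1.055e-34 / (2 * 1.9960e-21)
= 1.055e-34 / 3.9920e-21
= 2.6428e-14 m

2.6428e-14


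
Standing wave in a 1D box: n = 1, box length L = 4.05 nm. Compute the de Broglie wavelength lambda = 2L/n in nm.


lambda = 2L / n
= 2 * 4.05 / 1
= 8.1 / 1
= 8.1 nm

8.1


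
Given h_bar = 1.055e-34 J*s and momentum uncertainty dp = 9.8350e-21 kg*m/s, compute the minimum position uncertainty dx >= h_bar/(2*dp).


dx = h_bar / (2 * dp)
= 1.055e-34 / (2 * 9.8350e-21)
= 1.055e-34 / 1.9670e-20
= 5.3635e-15 m

5.3635e-15


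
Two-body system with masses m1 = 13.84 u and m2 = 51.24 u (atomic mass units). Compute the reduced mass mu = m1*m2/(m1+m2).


mu = m1 * m2 / (m1 + m2)
= 13.84 * 51.24 / (13.84 + 51.24)
= 709.1616 / 65.08
= 10.8968 u

10.8968


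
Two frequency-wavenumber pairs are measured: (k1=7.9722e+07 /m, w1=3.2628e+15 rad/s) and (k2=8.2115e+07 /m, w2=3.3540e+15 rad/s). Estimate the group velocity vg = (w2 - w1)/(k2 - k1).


vg = (w2 - w1) / (k2 - k1)
= (3.3540e+15 - 3.2628e+15) / (8.2115e+07 - 7.9722e+07)
= 9.1200e+13 / 2.3930e+06
= 3.8111e+07 m/s

3.8111e+07


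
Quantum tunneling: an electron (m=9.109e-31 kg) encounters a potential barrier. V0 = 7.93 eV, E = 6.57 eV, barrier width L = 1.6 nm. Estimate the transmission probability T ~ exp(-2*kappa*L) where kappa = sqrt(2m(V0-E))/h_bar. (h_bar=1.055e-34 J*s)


V0 - E = 1.36 eV = 2.1787e-19 J
kappa = sqrt(2 * m * (V0-E)) / h_bar
= sqrt(2 * 9.109e-31 * 2.1787e-19) / 1.055e-34
= 5.9717e+09 /m
2*kappa*L = 2 * 5.9717e+09 * 1.6e-9
= 19.1095
T = exp(-19.1095) = 5.021851e-09

5.021851e-09


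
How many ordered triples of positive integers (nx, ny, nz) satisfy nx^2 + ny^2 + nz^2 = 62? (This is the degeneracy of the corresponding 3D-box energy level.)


Enumerate all (nx, ny, nz) with nx^2 + ny^2 + nz^2 = 62:
(1,5,6)
(1,6,5)
(2,3,7)
(2,7,3)
(3,2,7)
(3,7,2)
(5,1,6)
(5,6,1)
(6,1,5)
(6,5,1)
(7,2,3)
(7,3,2)
Total degeneracy = 12

12


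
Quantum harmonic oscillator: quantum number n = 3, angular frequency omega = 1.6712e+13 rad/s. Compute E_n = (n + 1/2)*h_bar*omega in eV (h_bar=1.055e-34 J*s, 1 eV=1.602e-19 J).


E = (n + 1/2) * h_bar * omega
= (3 + 0.5) * 1.055e-34 * 1.6712e+13
= 3.5 * 1.7631e-21
= 6.1709e-21 J
= 0.0385 eV

0.0385


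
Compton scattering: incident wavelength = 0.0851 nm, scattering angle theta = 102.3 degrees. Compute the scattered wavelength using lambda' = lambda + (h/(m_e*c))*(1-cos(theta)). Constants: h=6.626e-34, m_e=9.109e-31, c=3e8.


Compton wavelength: h/(m_e*c) = 2.4247e-12 m
d_lambda = 2.4247e-12 * (1 - cos(102.3 deg))
= 2.4247e-12 * 1.21303
= 2.9412e-12 m = 0.002941 nm
lambda' = 0.0851 + 0.002941
= 0.088041 nm

0.088041


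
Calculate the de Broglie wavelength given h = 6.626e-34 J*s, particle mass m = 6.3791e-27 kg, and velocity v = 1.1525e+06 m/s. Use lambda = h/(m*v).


lambda = h / (m * v)
= 6.626e-34 / (6.3791e-27 * 1.1525e+06)
= 6.626e-34 / 7.3519e-21
= 9.0126e-14 m

9.0126e-14


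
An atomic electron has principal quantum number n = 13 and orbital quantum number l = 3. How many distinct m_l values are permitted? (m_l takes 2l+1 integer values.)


m_l ranges from -l to +l in integer steps
So m_l goes from -3 to +3
Count = 2l + 1 = 2*3 + 1
= 7

7


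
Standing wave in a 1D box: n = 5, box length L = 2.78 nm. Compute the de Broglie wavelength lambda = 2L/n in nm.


lambda = 2L / n
= 2 * 2.78 / 5
= 5.56 / 5
= 1.112 nm

1.112


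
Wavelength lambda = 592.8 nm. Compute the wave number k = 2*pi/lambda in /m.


k = 2 * pi / lambda
= 6.2832 / (592.8e-9)
= 6.2832 / 5.9280e-07
= 1.0599e+07 /m

1.0599e+07


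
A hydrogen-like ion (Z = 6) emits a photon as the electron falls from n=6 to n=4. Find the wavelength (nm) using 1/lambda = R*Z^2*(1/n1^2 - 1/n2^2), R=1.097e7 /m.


1/lambda = R * Z^2 * (1/n1^2 - 1/n2^2)
= 1.097e7 * 6^2 * (1/4^2 - 1/6^2)
= 1.097e7 * 36 * (0.0625 - 0.027778)
= 1.3712e+07 /m
lambda = 1 / 1.3712e+07
= 72.9262 nm

72.9262


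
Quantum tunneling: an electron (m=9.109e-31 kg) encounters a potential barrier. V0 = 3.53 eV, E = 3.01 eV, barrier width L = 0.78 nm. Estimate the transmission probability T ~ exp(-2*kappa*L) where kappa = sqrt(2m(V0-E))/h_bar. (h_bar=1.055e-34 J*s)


V0 - E = 0.52 eV = 8.3304e-20 J
kappa = sqrt(2 * m * (V0-E)) / h_bar
= sqrt(2 * 9.109e-31 * 8.3304e-20) / 1.055e-34
= 3.6926e+09 /m
2*kappa*L = 2 * 3.6926e+09 * 0.78e-9
= 5.7604
T = exp(-5.7604) = 3.149736e-03

3.149736e-03


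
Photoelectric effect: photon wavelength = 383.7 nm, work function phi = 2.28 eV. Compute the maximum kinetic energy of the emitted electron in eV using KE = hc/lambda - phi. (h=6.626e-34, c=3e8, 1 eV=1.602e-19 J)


E_photon = hc / lambda
= (6.626e-34)(3e8) / (383.7e-9)
= 5.1806e-19 J
= 3.2338 eV
KE = E_photon - phi
= 3.2338 - 2.28
= 0.9538 eV

0.9538


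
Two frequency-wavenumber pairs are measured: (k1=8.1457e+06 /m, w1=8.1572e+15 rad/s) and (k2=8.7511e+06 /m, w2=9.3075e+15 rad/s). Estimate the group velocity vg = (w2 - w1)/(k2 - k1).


vg = (w2 - w1) / (k2 - k1)
= (9.3075e+15 - 8.1572e+15) / (8.7511e+06 - 8.1457e+06)
= 1.1503e+15 / 6.0540e+05
= 1.9001e+09 m/s

1.9001e+09


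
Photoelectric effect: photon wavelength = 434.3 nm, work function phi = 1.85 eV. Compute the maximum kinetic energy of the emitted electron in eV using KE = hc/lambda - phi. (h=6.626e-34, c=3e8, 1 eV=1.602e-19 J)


E_photon = hc / lambda
= (6.626e-34)(3e8) / (434.3e-9)
= 4.5770e-19 J
= 2.8571 eV
KE = E_photon - phi
= 2.8571 - 1.85
= 1.0071 eV

1.0071


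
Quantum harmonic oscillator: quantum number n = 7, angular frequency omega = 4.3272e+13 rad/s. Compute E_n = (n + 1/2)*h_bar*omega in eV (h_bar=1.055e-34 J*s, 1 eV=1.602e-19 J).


E = (n + 1/2) * h_bar * omega
= (7 + 0.5) * 1.055e-34 * 4.3272e+13
= 7.5 * 4.5652e-21
= 3.4239e-20 J
= 0.2137 eV

0.2137


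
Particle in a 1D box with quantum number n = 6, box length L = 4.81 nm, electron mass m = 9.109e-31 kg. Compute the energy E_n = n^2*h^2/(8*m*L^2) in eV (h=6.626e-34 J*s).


E = n^2 * h^2 / (8 * m * L^2)
= 6^2 * (6.626e-34)^2 / (8 * 9.109e-31 * (4.81e-9)^2)
= 36 * 4.3904e-67 / (8 * 9.109e-31 * 2.3136e-17)
= 9.3746e-20 J
= 0.5852 eV

0.5852


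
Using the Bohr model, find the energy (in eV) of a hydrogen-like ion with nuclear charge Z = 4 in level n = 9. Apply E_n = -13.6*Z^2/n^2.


E_n = -13.6 * Z^2 / n^2
= -13.6 * 4^2 / 9^2
= -13.6 * 16 / 81
= -2.6864 eV

-2.6864


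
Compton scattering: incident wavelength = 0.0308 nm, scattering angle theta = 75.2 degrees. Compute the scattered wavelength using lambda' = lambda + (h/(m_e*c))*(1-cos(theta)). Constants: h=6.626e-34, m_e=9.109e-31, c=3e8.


Compton wavelength: h/(m_e*c) = 2.4247e-12 m
d_lambda = 2.4247e-12 * (1 - cos(75.2 deg))
= 2.4247e-12 * 0.744554
= 1.8053e-12 m = 0.001805 nm
lambda' = 0.0308 + 0.001805
= 0.032605 nm

0.032605


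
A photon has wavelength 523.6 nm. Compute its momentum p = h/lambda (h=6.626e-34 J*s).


p = h / lambda
= 6.626e-34 / (523.6e-9)
= 6.626e-34 / 5.2360e-07
= 1.2655e-27 kg*m/s

1.2655e-27


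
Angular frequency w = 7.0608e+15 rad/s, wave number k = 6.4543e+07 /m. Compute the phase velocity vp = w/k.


vp = w / k
= 7.0608e+15 / 6.4543e+07
= 1.0940e+08 m/s

1.0940e+08


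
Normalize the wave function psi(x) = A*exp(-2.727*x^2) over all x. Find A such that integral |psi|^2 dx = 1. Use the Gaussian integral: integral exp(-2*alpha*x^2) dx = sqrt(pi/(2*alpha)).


integral |psi|^2 dx = A^2 * sqrt(pi/(2*alpha)) = 1
A^2 = sqrt(2*alpha/pi)
= sqrt(2 * 2.727 / pi)
= 1.317597
A = sqrt(1.317597)
= 1.1479

1.1479


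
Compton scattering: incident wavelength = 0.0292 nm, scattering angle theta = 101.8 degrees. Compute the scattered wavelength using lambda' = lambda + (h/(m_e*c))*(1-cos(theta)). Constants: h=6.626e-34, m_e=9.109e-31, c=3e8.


Compton wavelength: h/(m_e*c) = 2.4247e-12 m
d_lambda = 2.4247e-12 * (1 - cos(101.8 deg))
= 2.4247e-12 * 1.204496
= 2.9206e-12 m = 0.002921 nm
lambda' = 0.0292 + 0.002921
= 0.032121 nm

0.032121


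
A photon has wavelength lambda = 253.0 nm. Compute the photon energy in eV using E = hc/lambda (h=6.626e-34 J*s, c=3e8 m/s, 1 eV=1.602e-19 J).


E = hc / lambda
= (6.626e-34)(3e8) / (253.0e-9)
= 1.9878e-25 / 2.5300e-07
= 7.8569e-19 J
Converting to eV: 7.8569e-19 / 1.602e-19
= 4.9044 eV

4.9044


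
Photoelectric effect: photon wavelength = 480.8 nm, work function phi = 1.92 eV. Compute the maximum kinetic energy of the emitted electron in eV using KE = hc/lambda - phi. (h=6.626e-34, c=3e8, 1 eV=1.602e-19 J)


E_photon = hc / lambda
= (6.626e-34)(3e8) / (480.8e-9)
= 4.1344e-19 J
= 2.5807 eV
KE = E_photon - phi
= 2.5807 - 1.92
= 0.6607 eV

0.6607


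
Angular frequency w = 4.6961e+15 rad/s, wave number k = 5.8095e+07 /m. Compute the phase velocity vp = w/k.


vp = w / k
= 4.6961e+15 / 5.8095e+07
= 8.0835e+07 m/s

8.0835e+07


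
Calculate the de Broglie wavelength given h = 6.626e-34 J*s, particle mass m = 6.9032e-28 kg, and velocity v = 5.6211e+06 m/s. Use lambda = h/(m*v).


lambda = h / (m * v)
= 6.626e-34 / (6.9032e-28 * 5.6211e+06)
= 6.626e-34 / 3.8804e-21
= 1.7076e-13 m

1.7076e-13


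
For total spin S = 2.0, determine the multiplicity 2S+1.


Spin multiplicity = 2S + 1
= 2 * 2.0 + 1
= 4.0 + 1
= 5

5


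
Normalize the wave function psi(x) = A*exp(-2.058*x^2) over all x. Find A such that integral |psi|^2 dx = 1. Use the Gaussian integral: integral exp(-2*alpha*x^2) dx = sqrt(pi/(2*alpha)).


integral |psi|^2 dx = A^2 * sqrt(pi/(2*alpha)) = 1
A^2 = sqrt(2*alpha/pi)
= sqrt(2 * 2.058 / pi)
= 1.144624
A = sqrt(1.144624)
= 1.0699

1.0699


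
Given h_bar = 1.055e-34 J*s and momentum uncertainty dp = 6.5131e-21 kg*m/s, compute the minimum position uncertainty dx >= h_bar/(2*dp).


dx = h_bar / (2 * dp)
= 1.055e-34 / (2 * 6.5131e-21)
= 1.055e-34 / 1.3026e-20
= 8.0991e-15 m

8.0991e-15


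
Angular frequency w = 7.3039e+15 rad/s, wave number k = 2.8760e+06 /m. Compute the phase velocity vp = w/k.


vp = w / k
= 7.3039e+15 / 2.8760e+06
= 2.5396e+09 m/s

2.5396e+09


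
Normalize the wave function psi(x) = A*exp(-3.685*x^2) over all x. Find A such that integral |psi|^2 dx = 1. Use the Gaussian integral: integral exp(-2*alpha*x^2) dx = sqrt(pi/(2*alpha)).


integral |psi|^2 dx = A^2 * sqrt(pi/(2*alpha)) = 1
A^2 = sqrt(2*alpha/pi)
= sqrt(2 * 3.685 / pi)
= 1.531647
A = sqrt(1.531647)
= 1.2376

1.2376


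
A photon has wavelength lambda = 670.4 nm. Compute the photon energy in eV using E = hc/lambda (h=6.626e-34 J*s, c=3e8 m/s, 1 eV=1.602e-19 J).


E = hc / lambda
= (6.626e-34)(3e8) / (670.4e-9)
= 1.9878e-25 / 6.7040e-07
= 2.9651e-19 J
Converting to eV: 2.9651e-19 / 1.602e-19
= 1.8509 eV

1.8509


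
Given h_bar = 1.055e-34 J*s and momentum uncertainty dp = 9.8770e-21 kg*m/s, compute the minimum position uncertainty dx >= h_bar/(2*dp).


dx = h_bar / (2 * dp)
= 1.055e-34 / (2 * 9.8770e-21)
= 1.055e-34 / 1.9754e-20
= 5.3407e-15 m

5.3407e-15


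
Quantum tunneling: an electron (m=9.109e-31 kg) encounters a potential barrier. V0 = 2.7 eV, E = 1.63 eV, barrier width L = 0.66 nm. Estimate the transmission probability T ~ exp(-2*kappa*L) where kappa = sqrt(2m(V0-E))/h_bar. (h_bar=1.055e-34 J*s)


V0 - E = 1.07 eV = 1.7141e-19 J
kappa = sqrt(2 * m * (V0-E)) / h_bar
= sqrt(2 * 9.109e-31 * 1.7141e-19) / 1.055e-34
= 5.2969e+09 /m
2*kappa*L = 2 * 5.2969e+09 * 0.66e-9
= 6.9919
T = exp(-6.9919) = 9.193018e-04

9.193018e-04


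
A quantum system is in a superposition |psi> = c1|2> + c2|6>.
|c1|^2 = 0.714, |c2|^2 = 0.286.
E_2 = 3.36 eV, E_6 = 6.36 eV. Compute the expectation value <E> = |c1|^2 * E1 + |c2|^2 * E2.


<E> = |c1|^2 * E1 + |c2|^2 * E2
= 0.714 * 3.36 + 0.286 * 6.36
= 2.399 + 1.819
= 4.218 eV

4.218


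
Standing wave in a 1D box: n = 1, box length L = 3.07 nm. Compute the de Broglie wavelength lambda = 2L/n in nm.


lambda = 2L / n
= 2 * 3.07 / 1
= 6.14 / 1
= 6.14 nm

6.14


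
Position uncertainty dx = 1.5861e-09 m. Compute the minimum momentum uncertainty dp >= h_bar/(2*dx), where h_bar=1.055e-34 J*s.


dp = h_bar / (2 * dx)
= 1.055e-34 / (2 * 1.5861e-09)
= 1.055e-34 / 3.1722e-09
= 3.3258e-26 kg*m/s

3.3258e-26


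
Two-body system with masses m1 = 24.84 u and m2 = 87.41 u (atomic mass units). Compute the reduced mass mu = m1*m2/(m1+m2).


mu = m1 * m2 / (m1 + m2)
= 24.84 * 87.41 / (24.84 + 87.41)
= 2171.2644 / 112.25
= 19.3431 u

19.3431


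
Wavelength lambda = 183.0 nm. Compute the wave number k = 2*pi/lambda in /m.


k = 2 * pi / lambda
= 6.2832 / (183.0e-9)
= 6.2832 / 1.8300e-07
= 3.4334e+07 /m

3.4334e+07


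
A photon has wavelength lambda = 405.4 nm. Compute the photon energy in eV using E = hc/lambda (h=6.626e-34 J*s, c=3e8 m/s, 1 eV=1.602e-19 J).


E = hc / lambda
= (6.626e-34)(3e8) / (405.4e-9)
= 1.9878e-25 / 4.0540e-07
= 4.9033e-19 J
Converting to eV: 4.9033e-19 / 1.602e-19
= 3.0607 eV

3.0607


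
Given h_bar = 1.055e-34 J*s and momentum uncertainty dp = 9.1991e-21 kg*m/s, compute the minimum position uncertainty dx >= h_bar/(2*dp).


dx = h_bar / (2 * dp)
= 1.055e-34 / (2 * 9.1991e-21)
= 1.055e-34 / 1.8398e-20
= 5.7343e-15 m

5.7343e-15


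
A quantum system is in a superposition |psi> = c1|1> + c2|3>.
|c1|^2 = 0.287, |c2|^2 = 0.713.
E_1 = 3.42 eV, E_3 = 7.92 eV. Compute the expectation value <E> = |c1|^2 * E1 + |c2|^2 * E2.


<E> = |c1|^2 * E1 + |c2|^2 * E2
= 0.287 * 3.42 + 0.713 * 7.92
= 0.9815 + 5.647
= 6.6285 eV

6.6285


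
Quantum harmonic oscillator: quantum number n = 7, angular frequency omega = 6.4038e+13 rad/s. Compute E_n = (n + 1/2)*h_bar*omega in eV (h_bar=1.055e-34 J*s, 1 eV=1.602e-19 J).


E = (n + 1/2) * h_bar * omega
= (7 + 0.5) * 1.055e-34 * 6.4038e+13
= 7.5 * 6.7560e-21
= 5.0670e-20 J
= 0.3163 eV

0.3163


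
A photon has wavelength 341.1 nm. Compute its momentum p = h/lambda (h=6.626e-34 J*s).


p = h / lambda
= 6.626e-34 / (341.1e-9)
= 6.626e-34 / 3.4110e-07
= 1.9425e-27 kg*m/s

1.9425e-27


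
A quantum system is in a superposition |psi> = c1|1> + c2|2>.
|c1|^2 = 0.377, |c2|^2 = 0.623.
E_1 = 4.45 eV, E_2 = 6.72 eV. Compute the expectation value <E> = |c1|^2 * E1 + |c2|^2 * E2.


<E> = |c1|^2 * E1 + |c2|^2 * E2
= 0.377 * 4.45 + 0.623 * 6.72
= 1.6777 + 4.1866
= 5.8642 eV

5.8642


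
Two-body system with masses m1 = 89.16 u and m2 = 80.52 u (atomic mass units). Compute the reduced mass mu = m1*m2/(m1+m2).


mu = m1 * m2 / (m1 + m2)
= 89.16 * 80.52 / (89.16 + 80.52)
= 7179.1632 / 169.68
= 42.31 u

42.31


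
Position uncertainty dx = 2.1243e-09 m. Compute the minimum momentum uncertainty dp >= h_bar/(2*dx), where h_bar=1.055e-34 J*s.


dp = h_bar / (2 * dx)
= 1.055e-34 / (2 * 2.1243e-09)
= 1.055e-34 / 4.2486e-09
= 2.4832e-26 kg*m/s

2.4832e-26


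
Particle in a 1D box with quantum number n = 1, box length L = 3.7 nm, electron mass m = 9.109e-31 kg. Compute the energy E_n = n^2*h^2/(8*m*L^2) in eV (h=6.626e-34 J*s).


E = n^2 * h^2 / (8 * m * L^2)
= 1^2 * (6.626e-34)^2 / (8 * 9.109e-31 * (3.7e-9)^2)
= 1 * 4.3904e-67 / (8 * 9.109e-31 * 1.3690e-17)
= 4.4009e-21 J
= 0.0275 eV

0.0275


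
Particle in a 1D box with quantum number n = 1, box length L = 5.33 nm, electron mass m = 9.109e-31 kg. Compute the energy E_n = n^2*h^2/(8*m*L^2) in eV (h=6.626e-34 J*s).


E = n^2 * h^2 / (8 * m * L^2)
= 1^2 * (6.626e-34)^2 / (8 * 9.109e-31 * (5.33e-9)^2)
= 1 * 4.3904e-67 / (8 * 9.109e-31 * 2.8409e-17)
= 2.1207e-21 J
= 0.0132 eV

0.0132


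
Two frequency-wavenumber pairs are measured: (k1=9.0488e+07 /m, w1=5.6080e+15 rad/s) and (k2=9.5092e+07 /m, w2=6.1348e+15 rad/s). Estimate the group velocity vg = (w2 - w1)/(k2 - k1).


vg = (w2 - w1) / (k2 - k1)
= (6.1348e+15 - 5.6080e+15) / (9.5092e+07 - 9.0488e+07)
= 5.2680e+14 / 4.6040e+06
= 1.1442e+08 m/s

1.1442e+08


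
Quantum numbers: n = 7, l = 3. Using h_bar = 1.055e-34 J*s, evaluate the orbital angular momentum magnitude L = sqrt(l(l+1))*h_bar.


L = sqrt(l*(l+1)) * h_bar
= sqrt(3 * 4) * 1.055e-34
= sqrt(12) * 1.055e-34
= 3.4641 * 1.055e-34
= 3.6546e-34 J*s

3.6546e-34


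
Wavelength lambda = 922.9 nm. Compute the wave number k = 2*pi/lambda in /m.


k = 2 * pi / lambda
= 6.2832 / (922.9e-9)
= 6.2832 / 9.2290e-07
= 6.8081e+06 /m

6.8081e+06


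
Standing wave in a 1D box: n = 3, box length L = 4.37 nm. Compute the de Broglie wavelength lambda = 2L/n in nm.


lambda = 2L / n
= 2 * 4.37 / 3
= 8.74 / 3
= 2.9133 nm

2.9133


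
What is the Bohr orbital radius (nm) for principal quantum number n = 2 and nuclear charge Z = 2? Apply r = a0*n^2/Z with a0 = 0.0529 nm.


r = a0 * n^2 / Z
= 0.0529 * 2^2 / 2
= 0.0529 * 4 / 2
= 0.1058 nm

0.1058


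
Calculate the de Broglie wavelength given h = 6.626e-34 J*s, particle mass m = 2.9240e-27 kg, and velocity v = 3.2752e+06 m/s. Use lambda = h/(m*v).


lambda = h / (m * v)
= 6.626e-34 / (2.9240e-27 * 3.2752e+06)
= 6.626e-34 / 9.5767e-21
= 6.9189e-14 m

6.9189e-14


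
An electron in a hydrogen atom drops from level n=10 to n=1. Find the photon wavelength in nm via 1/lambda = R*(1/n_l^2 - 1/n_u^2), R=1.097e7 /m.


1/lambda = R * (1/n_l^2 - 1/n_u^2)
= 1.097e7 * (1/1^2 - 1/10^2)
= 1.097e7 * (1.0 - 0.01)
= 1.097e7 * 0.99
= 1.0860e+07 /m
lambda = 1 / 1.0860e+07 = 92.0785 nm

92.0785


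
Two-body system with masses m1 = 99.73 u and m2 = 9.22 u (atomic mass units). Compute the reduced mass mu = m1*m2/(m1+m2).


mu = m1 * m2 / (m1 + m2)
= 99.73 * 9.22 / (99.73 + 9.22)
= 919.5106 / 108.95
= 8.4397 u

8.4397


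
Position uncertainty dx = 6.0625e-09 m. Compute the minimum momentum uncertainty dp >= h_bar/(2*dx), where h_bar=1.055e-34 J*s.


dp = h_bar / (2 * dx)
= 1.055e-34 / (2 * 6.0625e-09)
= 1.055e-34 / 1.2125e-08
= 8.7010e-27 kg*m/s

8.7010e-27


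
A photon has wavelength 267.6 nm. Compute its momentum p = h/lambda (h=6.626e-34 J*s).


p = h / lambda
= 6.626e-34 / (267.6e-9)
= 6.626e-34 / 2.6760e-07
= 2.4761e-27 kg*m/s

2.4761e-27


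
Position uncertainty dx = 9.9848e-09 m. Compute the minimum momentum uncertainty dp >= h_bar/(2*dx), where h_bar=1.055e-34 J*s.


dp = h_bar / (2 * dx)
= 1.055e-34 / (2 * 9.9848e-09)
= 1.055e-34 / 1.9970e-08
= 5.2830e-27 kg*m/s

5.2830e-27


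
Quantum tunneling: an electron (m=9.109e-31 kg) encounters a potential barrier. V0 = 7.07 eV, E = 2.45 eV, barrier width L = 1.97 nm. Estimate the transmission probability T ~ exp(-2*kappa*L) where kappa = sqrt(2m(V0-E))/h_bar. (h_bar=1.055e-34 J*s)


V0 - E = 4.62 eV = 7.4012e-19 J
kappa = sqrt(2 * m * (V0-E)) / h_bar
= sqrt(2 * 9.109e-31 * 7.4012e-19) / 1.055e-34
= 1.1007e+10 /m
2*kappa*L = 2 * 1.1007e+10 * 1.97e-9
= 43.3657
T = exp(-43.3657) = 1.467290e-19

1.467290e-19


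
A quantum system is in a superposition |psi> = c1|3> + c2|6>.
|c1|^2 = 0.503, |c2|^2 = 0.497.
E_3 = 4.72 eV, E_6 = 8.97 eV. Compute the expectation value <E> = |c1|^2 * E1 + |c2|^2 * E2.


<E> = |c1|^2 * E1 + |c2|^2 * E2
= 0.503 * 4.72 + 0.497 * 8.97
= 2.3742 + 4.4581
= 6.8323 eV

6.8323


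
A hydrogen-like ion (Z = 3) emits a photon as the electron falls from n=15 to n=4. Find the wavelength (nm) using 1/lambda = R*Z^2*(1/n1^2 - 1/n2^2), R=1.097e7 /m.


1/lambda = R * Z^2 * (1/n1^2 - 1/n2^2)
= 1.097e7 * 3^2 * (1/4^2 - 1/15^2)
= 1.097e7 * 9 * (0.0625 - 0.004444)
= 5.7318e+06 /m
lambda = 1 / 5.7318e+06
= 174.4645 nm

174.4645


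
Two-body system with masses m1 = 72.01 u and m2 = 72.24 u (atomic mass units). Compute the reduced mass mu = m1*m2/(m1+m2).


mu = m1 * m2 / (m1 + m2)
= 72.01 * 72.24 / (72.01 + 72.24)
= 5202.0024 / 144.25
= 36.0624 u

36.0624


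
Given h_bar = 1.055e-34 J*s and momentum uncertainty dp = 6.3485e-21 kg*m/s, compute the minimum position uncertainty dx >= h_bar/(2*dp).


dx = h_bar / (2 * dp)
= 1.055e-34 / (2 * 6.3485e-21)
= 1.055e-34 / 1.2697e-20
= 8.3090e-15 m

8.3090e-15


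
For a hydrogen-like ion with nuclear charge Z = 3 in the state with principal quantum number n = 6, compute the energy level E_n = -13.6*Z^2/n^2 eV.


E_n = -13.6 * Z^2 / n^2
= -13.6 * 3^2 / 6^2
= -13.6 * 9 / 36
= -3.4 eV

-3.4


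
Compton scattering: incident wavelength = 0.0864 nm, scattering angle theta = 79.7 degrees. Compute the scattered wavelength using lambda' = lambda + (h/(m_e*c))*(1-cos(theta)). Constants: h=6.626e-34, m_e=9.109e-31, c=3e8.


Compton wavelength: h/(m_e*c) = 2.4247e-12 m
d_lambda = 2.4247e-12 * (1 - cos(79.7 deg))
= 2.4247e-12 * 0.821198
= 1.9912e-12 m = 0.001991 nm
lambda' = 0.0864 + 0.001991
= 0.088391 nm

0.088391


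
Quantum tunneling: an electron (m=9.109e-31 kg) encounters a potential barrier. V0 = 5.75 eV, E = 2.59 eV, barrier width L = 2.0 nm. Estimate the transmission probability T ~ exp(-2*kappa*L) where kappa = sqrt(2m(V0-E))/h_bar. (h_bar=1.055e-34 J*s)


V0 - E = 3.16 eV = 5.0623e-19 J
kappa = sqrt(2 * m * (V0-E)) / h_bar
= sqrt(2 * 9.109e-31 * 5.0623e-19) / 1.055e-34
= 9.1028e+09 /m
2*kappa*L = 2 * 9.1028e+09 * 2.0e-9
= 36.411
T = exp(-36.411) = 1.537804e-16

1.537804e-16


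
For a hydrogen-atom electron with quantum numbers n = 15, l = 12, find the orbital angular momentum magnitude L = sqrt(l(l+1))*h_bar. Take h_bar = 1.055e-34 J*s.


L = sqrt(l*(l+1)) * h_bar
= sqrt(12 * 13) * 1.055e-34
= sqrt(156) * 1.055e-34
= 12.49 * 1.055e-34
= 1.3177e-33 J*s

1.3177e-33


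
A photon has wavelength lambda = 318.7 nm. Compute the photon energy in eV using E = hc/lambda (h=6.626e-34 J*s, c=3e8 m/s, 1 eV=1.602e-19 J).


E = hc / lambda
= (6.626e-34)(3e8) / (318.7e-9)
= 1.9878e-25 / 3.1870e-07
= 6.2372e-19 J
Converting to eV: 6.2372e-19 / 1.602e-19
= 3.8934 eV

3.8934


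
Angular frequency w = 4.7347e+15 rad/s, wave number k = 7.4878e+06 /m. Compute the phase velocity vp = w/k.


vp = w / k
= 4.7347e+15 / 7.4878e+06
= 6.3232e+08 m/s

6.3232e+08


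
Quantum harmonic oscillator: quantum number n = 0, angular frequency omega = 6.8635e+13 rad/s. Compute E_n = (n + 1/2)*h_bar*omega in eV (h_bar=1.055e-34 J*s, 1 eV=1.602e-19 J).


E = (n + 1/2) * h_bar * omega
= (0 + 0.5) * 1.055e-34 * 6.8635e+13
= 0.5 * 7.2410e-21
= 3.6205e-21 J
= 0.0226 eV

0.0226


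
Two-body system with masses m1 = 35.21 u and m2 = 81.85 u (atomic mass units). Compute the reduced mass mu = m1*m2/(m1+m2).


mu = m1 * m2 / (m1 + m2)
= 35.21 * 81.85 / (35.21 + 81.85)
= 2881.9385 / 117.06
= 24.6193 u

24.6193


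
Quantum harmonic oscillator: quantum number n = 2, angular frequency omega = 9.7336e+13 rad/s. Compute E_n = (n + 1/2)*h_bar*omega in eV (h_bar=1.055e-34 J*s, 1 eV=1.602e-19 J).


E = (n + 1/2) * h_bar * omega
= (2 + 0.5) * 1.055e-34 * 9.7336e+13
= 2.5 * 1.0269e-20
= 2.5672e-20 J
= 0.1603 eV

0.1603


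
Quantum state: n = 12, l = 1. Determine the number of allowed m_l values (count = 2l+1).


m_l ranges from -l to +l in integer steps
So m_l goes from -1 to +1
Count = 2l + 1 = 2*1 + 1
= 3

3


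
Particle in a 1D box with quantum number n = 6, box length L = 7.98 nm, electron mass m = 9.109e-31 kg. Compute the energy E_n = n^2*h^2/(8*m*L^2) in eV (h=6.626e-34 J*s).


E = n^2 * h^2 / (8 * m * L^2)
= 6^2 * (6.626e-34)^2 / (8 * 9.109e-31 * (7.98e-9)^2)
= 36 * 4.3904e-67 / (8 * 9.109e-31 * 6.3680e-17)
= 3.4060e-20 J
= 0.2126 eV

0.2126


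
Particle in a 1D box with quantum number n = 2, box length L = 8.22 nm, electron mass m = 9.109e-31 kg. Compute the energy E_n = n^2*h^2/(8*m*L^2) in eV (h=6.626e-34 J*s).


E = n^2 * h^2 / (8 * m * L^2)
= 2^2 * (6.626e-34)^2 / (8 * 9.109e-31 * (8.22e-9)^2)
= 4 * 4.3904e-67 / (8 * 9.109e-31 * 6.7568e-17)
= 3.5666e-21 J
= 0.0223 eV

0.0223


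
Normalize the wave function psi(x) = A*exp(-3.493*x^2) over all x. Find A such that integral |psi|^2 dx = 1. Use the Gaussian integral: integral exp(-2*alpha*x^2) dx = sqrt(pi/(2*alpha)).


integral |psi|^2 dx = A^2 * sqrt(pi/(2*alpha)) = 1
A^2 = sqrt(2*alpha/pi)
= sqrt(2 * 3.493 / pi)
= 1.491212
A = sqrt(1.491212)
= 1.2212

1.2212


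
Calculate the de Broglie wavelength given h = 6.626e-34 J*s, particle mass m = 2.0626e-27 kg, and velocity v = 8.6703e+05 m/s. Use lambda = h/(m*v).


lambda = h / (m * v)
= 6.626e-34 / (2.0626e-27 * 8.6703e+05)
= 6.626e-34 / 1.7883e-21
= 3.7051e-13 m

3.7051e-13


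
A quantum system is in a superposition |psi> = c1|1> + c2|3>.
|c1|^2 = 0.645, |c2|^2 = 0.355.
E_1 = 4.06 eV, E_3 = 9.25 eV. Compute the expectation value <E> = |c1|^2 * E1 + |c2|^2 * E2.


<E> = |c1|^2 * E1 + |c2|^2 * E2
= 0.645 * 4.06 + 0.355 * 9.25
= 2.6187 + 3.2837
= 5.9024 eV

5.9024


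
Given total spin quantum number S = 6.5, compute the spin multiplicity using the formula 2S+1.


Spin multiplicity = 2S + 1
= 2 * 6.5 + 1
= 13.0 + 1
= 14

14


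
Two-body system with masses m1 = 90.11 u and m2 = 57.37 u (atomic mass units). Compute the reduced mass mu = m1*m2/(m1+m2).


mu = m1 * m2 / (m1 + m2)
= 90.11 * 57.37 / (90.11 + 57.37)
= 5169.6107 / 147.48
= 35.053 u

35.053


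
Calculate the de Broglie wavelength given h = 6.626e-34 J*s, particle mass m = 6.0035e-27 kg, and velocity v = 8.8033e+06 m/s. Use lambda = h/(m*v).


lambda = h / (m * v)
= 6.626e-34 / (6.0035e-27 * 8.8033e+06)
= 6.626e-34 / 5.2851e-20
= 1.2537e-14 m

1.2537e-14


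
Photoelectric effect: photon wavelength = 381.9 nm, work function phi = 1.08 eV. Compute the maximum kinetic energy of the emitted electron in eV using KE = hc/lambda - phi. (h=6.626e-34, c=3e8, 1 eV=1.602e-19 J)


E_photon = hc / lambda
= (6.626e-34)(3e8) / (381.9e-9)
= 5.2050e-19 J
= 3.2491 eV
KE = E_photon - phi
= 3.2491 - 1.08
= 2.1691 eV

2.1691


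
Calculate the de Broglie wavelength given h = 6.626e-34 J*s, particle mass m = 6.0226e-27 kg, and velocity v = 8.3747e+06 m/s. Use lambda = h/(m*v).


lambda = h / (m * v)
= 6.626e-34 / (6.0226e-27 * 8.3747e+06)
= 6.626e-34 / 5.0437e-20
= 1.3137e-14 m

1.3137e-14


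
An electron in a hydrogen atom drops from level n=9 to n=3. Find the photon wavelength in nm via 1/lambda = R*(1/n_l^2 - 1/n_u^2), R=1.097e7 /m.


1/lambda = R * (1/n_l^2 - 1/n_u^2)
= 1.097e7 * (1/3^2 - 1/9^2)
= 1.097e7 * (0.111111 - 0.012346)
= 1.097e7 * 0.098765
= 1.0835e+06 /m
lambda = 1 / 1.0835e+06 = 922.9717 nm

922.9717


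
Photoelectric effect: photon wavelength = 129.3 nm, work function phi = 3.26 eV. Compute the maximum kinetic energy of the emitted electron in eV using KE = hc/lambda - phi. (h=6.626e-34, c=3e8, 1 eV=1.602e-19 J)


E_photon = hc / lambda
= (6.626e-34)(3e8) / (129.3e-9)
= 1.5374e-18 J
= 9.5965 eV
KE = E_photon - phi
= 9.5965 - 3.26
= 6.3365 eV

6.3365


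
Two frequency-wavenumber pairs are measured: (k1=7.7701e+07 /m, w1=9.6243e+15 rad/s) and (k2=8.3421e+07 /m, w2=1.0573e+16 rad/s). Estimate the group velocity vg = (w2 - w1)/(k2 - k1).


vg = (w2 - w1) / (k2 - k1)
= (1.0573e+16 - 9.6243e+15) / (8.3421e+07 - 7.7701e+07)
= 9.4870e+14 / 5.7200e+06
= 1.6586e+08 m/s

1.6586e+08


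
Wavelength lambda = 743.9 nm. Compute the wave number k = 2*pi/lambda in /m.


k = 2 * pi / lambda
= 6.2832 / (743.9e-9)
= 6.2832 / 7.4390e-07
= 8.4463e+06 /m

8.4463e+06


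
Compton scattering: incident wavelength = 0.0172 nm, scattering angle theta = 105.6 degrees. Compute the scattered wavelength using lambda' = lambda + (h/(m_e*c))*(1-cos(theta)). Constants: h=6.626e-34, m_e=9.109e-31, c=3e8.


Compton wavelength: h/(m_e*c) = 2.4247e-12 m
d_lambda = 2.4247e-12 * (1 - cos(105.6 deg))
= 2.4247e-12 * 1.26892
= 3.0768e-12 m = 0.003077 nm
lambda' = 0.0172 + 0.003077
= 0.020277 nm

0.020277


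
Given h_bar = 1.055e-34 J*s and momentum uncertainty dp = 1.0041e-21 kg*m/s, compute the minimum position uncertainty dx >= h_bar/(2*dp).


dx = h_bar / (2 * dp)
= 1.055e-34 / (2 * 1.0041e-21)
= 1.055e-34 / 2.0082e-21
= 5.2535e-14 m

5.2535e-14


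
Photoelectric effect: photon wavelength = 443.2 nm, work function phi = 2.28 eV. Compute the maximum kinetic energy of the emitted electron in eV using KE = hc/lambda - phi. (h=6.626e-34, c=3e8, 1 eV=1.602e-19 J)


E_photon = hc / lambda
= (6.626e-34)(3e8) / (443.2e-9)
= 4.4851e-19 J
= 2.7997 eV
KE = E_photon - phi
= 2.7997 - 2.28
= 0.5197 eV

0.5197


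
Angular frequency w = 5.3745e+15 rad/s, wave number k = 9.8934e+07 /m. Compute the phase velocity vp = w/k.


vp = w / k
= 5.3745e+15 / 9.8934e+07
= 5.4324e+07 m/s

5.4324e+07


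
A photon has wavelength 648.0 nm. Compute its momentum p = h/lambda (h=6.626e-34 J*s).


p = h / lambda
= 6.626e-34 / (648.0e-9)
= 6.626e-34 / 6.4800e-07
= 1.0225e-27 kg*m/s

1.0225e-27


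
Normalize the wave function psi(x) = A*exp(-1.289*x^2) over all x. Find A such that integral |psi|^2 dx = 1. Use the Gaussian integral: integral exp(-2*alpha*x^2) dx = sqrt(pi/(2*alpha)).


integral |psi|^2 dx = A^2 * sqrt(pi/(2*alpha)) = 1
A^2 = sqrt(2*alpha/pi)
= sqrt(2 * 1.289 / pi)
= 0.905871
A = sqrt(0.905871)
= 0.9518

0.9518


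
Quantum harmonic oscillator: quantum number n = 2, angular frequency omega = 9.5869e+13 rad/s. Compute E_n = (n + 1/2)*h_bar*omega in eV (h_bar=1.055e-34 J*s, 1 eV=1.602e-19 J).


E = (n + 1/2) * h_bar * omega
= (2 + 0.5) * 1.055e-34 * 9.5869e+13
= 2.5 * 1.0114e-20
= 2.5285e-20 J
= 0.1578 eV

0.1578


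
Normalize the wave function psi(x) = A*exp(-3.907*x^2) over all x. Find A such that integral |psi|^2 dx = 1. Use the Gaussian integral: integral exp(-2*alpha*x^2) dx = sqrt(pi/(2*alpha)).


integral |psi|^2 dx = A^2 * sqrt(pi/(2*alpha)) = 1
A^2 = sqrt(2*alpha/pi)
= sqrt(2 * 3.907 / pi)
= 1.577109
A = sqrt(1.577109)
= 1.2558

1.2558


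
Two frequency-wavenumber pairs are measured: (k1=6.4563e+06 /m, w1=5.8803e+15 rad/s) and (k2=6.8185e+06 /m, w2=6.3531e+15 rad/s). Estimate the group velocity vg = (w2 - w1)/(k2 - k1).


vg = (w2 - w1) / (k2 - k1)
= (6.3531e+15 - 5.8803e+15) / (6.8185e+06 - 6.4563e+06)
= 4.7280e+14 / 3.6220e+05
= 1.3054e+09 m/s

1.3054e+09


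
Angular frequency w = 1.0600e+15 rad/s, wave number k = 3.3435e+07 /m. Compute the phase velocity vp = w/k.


vp = w / k
= 1.0600e+15 / 3.3435e+07
= 3.1703e+07 m/s

3.1703e+07


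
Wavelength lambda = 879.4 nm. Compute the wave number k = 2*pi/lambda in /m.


k = 2 * pi / lambda
= 6.2832 / (879.4e-9)
= 6.2832 / 8.7940e-07
= 7.1449e+06 /m

7.1449e+06


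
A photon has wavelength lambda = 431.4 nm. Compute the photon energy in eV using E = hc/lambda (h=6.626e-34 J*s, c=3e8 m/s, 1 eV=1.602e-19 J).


E = hc / lambda
= (6.626e-34)(3e8) / (431.4e-9)
= 1.9878e-25 / 4.3140e-07
= 4.6078e-19 J
Converting to eV: 4.6078e-19 / 1.602e-19
= 2.8763 eV

2.8763


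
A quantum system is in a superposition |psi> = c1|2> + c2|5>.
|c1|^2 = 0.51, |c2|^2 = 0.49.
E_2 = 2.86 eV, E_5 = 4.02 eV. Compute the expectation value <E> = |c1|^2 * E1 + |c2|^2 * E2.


<E> = |c1|^2 * E1 + |c2|^2 * E2
= 0.51 * 2.86 + 0.49 * 4.02
= 1.4586 + 1.9698
= 3.4284 eV

3.4284


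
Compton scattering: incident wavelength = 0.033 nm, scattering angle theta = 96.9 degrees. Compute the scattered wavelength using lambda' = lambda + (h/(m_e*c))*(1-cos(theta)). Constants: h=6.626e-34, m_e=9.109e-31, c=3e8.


Compton wavelength: h/(m_e*c) = 2.4247e-12 m
d_lambda = 2.4247e-12 * (1 - cos(96.9 deg))
= 2.4247e-12 * 1.120137
= 2.7160e-12 m = 0.002716 nm
lambda' = 0.033 + 0.002716
= 0.035716 nm

0.035716


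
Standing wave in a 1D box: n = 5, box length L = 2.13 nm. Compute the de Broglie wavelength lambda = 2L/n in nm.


lambda = 2L / n
= 2 * 2.13 / 5
= 4.26 / 5
= 0.852 nm

0.852


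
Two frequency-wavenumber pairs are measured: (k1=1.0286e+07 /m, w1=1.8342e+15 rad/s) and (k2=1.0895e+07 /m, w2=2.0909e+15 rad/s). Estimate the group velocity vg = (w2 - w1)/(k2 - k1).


vg = (w2 - w1) / (k2 - k1)
= (2.0909e+15 - 1.8342e+15) / (1.0895e+07 - 1.0286e+07)
= 2.5670e+14 / 6.0900e+05
= 4.2151e+08 m/s

4.2151e+08


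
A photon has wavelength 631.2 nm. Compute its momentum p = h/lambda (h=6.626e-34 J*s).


p = h / lambda
= 6.626e-34 / (631.2e-9)
= 6.626e-34 / 6.3120e-07
= 1.0497e-27 kg*m/s

1.0497e-27


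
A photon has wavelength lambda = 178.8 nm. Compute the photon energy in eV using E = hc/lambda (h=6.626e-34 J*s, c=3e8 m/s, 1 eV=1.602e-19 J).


E = hc / lambda
= (6.626e-34)(3e8) / (178.8e-9)
= 1.9878e-25 / 1.7880e-07
= 1.1117e-18 J
Converting to eV: 1.1117e-18 / 1.602e-19
= 6.9397 eV

6.9397


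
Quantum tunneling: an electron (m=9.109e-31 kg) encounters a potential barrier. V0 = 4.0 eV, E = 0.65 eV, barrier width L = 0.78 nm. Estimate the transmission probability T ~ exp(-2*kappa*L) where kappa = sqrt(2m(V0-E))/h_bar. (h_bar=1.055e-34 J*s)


V0 - E = 3.35 eV = 5.3667e-19 J
kappa = sqrt(2 * m * (V0-E)) / h_bar
= sqrt(2 * 9.109e-31 * 5.3667e-19) / 1.055e-34
= 9.3724e+09 /m
2*kappa*L = 2 * 9.3724e+09 * 0.78e-9
= 14.621
T = exp(-14.621) = 4.468831e-07

4.468831e-07


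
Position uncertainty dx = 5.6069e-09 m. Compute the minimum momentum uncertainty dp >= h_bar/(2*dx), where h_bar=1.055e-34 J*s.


dp = h_bar / (2 * dx)
= 1.055e-34 / (2 * 5.6069e-09)
= 1.055e-34 / 1.1214e-08
= 9.4081e-27 kg*m/s

9.4081e-27


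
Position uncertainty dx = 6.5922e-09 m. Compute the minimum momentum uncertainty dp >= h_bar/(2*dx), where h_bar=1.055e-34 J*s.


dp = h_bar / (2 * dx)
= 1.055e-34 / (2 * 6.5922e-09)
= 1.055e-34 / 1.3184e-08
= 8.0019e-27 kg*m/s

8.0019e-27


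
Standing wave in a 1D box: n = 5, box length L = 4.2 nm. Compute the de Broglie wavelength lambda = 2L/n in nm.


lambda = 2L / n
= 2 * 4.2 / 5
= 8.4 / 5
= 1.68 nm

1.68


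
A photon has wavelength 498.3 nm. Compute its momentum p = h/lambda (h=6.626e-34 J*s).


p = h / lambda
= 6.626e-34 / (498.3e-9)
= 6.626e-34 / 4.9830e-07
= 1.3297e-27 kg*m/s

1.3297e-27


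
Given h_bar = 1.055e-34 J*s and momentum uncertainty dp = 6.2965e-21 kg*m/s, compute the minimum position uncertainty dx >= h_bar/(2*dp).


dx = h_bar / (2 * dp)
= 1.055e-34 / (2 * 6.2965e-21)
= 1.055e-34 / 1.2593e-20
= 8.3777e-15 m

8.3777e-15


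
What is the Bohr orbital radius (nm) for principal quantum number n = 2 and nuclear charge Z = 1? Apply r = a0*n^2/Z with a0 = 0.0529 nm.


r = a0 * n^2 / Z
= 0.0529 * 2^2 / 1
= 0.0529 * 4 / 1
= 0.2116 nm

0.2116


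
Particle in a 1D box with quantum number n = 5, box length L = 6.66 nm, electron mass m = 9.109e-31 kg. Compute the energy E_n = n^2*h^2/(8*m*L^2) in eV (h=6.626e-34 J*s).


E = n^2 * h^2 / (8 * m * L^2)
= 5^2 * (6.626e-34)^2 / (8 * 9.109e-31 * (6.66e-9)^2)
= 25 * 4.3904e-67 / (8 * 9.109e-31 * 4.4356e-17)
= 3.3957e-20 J
= 0.212 eV

0.212


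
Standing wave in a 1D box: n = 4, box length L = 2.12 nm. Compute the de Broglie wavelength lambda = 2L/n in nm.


lambda = 2L / n
= 2 * 2.12 / 4
= 4.24 / 4
= 1.06 nm

1.06


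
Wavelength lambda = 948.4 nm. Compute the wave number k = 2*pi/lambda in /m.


k = 2 * pi / lambda
= 6.2832 / (948.4e-9)
= 6.2832 / 9.4840e-07
= 6.6250e+06 /m

6.6250e+06


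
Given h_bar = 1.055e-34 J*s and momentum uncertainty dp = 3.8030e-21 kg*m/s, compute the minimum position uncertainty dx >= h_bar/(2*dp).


dx = h_bar / (2 * dp)
= 1.055e-34 / (2 * 3.8030e-21)
= 1.055e-34 / 7.6060e-21
= 1.3871e-14 m

1.3871e-14


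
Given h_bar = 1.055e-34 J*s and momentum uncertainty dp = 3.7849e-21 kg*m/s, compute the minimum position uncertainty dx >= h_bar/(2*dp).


dx = h_bar / (2 * dp)
= 1.055e-34 / (2 * 3.7849e-21)
= 1.055e-34 / 7.5698e-21
= 1.3937e-14 m

1.3937e-14


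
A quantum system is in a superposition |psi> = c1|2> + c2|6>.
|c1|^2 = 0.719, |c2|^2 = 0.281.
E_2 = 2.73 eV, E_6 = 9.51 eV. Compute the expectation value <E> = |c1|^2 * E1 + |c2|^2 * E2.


<E> = |c1|^2 * E1 + |c2|^2 * E2
= 0.719 * 2.73 + 0.281 * 9.51
= 1.9629 + 2.6723
= 4.6352 eV

4.6352


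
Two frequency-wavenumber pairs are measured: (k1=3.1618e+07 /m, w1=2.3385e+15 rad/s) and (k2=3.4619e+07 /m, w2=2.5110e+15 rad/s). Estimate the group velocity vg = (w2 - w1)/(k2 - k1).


vg = (w2 - w1) / (k2 - k1)
= (2.5110e+15 - 2.3385e+15) / (3.4619e+07 - 3.1618e+07)
= 1.7250e+14 / 3.0010e+06
= 5.7481e+07 m/s

5.7481e+07


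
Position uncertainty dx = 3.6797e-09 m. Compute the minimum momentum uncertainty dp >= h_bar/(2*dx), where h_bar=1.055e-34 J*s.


dp = h_bar / (2 * dx)
= 1.055e-34 / (2 * 3.6797e-09)
= 1.055e-34 / 7.3594e-09
= 1.4335e-26 kg*m/s

1.4335e-26


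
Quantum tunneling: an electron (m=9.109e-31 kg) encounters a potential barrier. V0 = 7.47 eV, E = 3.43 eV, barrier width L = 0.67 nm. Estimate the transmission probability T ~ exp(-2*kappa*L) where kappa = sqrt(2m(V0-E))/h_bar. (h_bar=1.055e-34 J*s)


V0 - E = 4.04 eV = 6.4721e-19 J
kappa = sqrt(2 * m * (V0-E)) / h_bar
= sqrt(2 * 9.109e-31 * 6.4721e-19) / 1.055e-34
= 1.0292e+10 /m
2*kappa*L = 2 * 1.0292e+10 * 0.67e-9
= 13.7919
T = exp(-13.7919) = 1.023874e-06

1.023874e-06


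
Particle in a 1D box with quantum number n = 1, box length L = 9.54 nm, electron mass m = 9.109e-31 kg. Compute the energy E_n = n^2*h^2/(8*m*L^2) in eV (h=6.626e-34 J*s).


E = n^2 * h^2 / (8 * m * L^2)
= 1^2 * (6.626e-34)^2 / (8 * 9.109e-31 * (9.54e-9)^2)
= 1 * 4.3904e-67 / (8 * 9.109e-31 * 9.1012e-17)
= 6.6198e-22 J
= 0.0041 eV

0.0041


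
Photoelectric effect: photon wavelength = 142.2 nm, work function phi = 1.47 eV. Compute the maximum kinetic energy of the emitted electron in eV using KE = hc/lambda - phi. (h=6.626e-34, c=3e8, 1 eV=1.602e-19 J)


E_photon = hc / lambda
= (6.626e-34)(3e8) / (142.2e-9)
= 1.3979e-18 J
= 8.7259 eV
KE = E_photon - phi
= 8.7259 - 1.47
= 7.2559 eV

7.2559


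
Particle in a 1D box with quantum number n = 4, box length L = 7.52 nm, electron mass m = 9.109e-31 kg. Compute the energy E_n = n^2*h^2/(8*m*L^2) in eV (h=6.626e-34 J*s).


E = n^2 * h^2 / (8 * m * L^2)
= 4^2 * (6.626e-34)^2 / (8 * 9.109e-31 * (7.52e-9)^2)
= 16 * 4.3904e-67 / (8 * 9.109e-31 * 5.6550e-17)
= 1.7046e-20 J
= 0.1064 eV

0.1064


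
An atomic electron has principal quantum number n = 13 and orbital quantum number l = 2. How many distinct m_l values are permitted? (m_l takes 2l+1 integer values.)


m_l ranges from -l to +l in integer steps
So m_l goes from -2 to +2
Count = 2l + 1 = 2*2 + 1
= 5

5


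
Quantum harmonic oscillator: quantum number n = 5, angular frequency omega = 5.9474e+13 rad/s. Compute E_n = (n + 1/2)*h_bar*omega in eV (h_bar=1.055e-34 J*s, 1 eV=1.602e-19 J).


E = (n + 1/2) * h_bar * omega
= (5 + 0.5) * 1.055e-34 * 5.9474e+13
= 5.5 * 6.2745e-21
= 3.4510e-20 J
= 0.2154 eV

0.2154


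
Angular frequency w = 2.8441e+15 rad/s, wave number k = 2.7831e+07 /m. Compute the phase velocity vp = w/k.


vp = w / k
= 2.8441e+15 / 2.7831e+07
= 1.0219e+08 m/s

1.0219e+08


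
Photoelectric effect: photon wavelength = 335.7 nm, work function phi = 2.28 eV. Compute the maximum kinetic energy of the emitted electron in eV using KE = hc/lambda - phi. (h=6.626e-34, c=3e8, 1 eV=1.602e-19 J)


E_photon = hc / lambda
= (6.626e-34)(3e8) / (335.7e-9)
= 5.9214e-19 J
= 3.6962 eV
KE = E_photon - phi
= 3.6962 - 2.28
= 1.4162 eV

1.4162


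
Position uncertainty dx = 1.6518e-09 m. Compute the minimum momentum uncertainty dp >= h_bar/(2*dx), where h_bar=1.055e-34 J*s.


dp = h_bar / (2 * dx)
= 1.055e-34 / (2 * 1.6518e-09)
= 1.055e-34 / 3.3036e-09
= 3.1935e-26 kg*m/s

3.1935e-26
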